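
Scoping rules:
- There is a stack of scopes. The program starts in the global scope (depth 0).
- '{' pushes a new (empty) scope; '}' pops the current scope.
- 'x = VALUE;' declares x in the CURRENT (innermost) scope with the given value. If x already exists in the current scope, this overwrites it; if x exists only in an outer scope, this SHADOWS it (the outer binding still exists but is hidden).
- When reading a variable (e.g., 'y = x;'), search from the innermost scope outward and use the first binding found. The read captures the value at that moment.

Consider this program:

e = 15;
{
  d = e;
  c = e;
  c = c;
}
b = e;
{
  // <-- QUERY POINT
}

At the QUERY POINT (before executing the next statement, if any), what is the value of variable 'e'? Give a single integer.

Step 1: declare e=15 at depth 0
Step 2: enter scope (depth=1)
Step 3: declare d=(read e)=15 at depth 1
Step 4: declare c=(read e)=15 at depth 1
Step 5: declare c=(read c)=15 at depth 1
Step 6: exit scope (depth=0)
Step 7: declare b=(read e)=15 at depth 0
Step 8: enter scope (depth=1)
Visible at query point: b=15 e=15

Answer: 15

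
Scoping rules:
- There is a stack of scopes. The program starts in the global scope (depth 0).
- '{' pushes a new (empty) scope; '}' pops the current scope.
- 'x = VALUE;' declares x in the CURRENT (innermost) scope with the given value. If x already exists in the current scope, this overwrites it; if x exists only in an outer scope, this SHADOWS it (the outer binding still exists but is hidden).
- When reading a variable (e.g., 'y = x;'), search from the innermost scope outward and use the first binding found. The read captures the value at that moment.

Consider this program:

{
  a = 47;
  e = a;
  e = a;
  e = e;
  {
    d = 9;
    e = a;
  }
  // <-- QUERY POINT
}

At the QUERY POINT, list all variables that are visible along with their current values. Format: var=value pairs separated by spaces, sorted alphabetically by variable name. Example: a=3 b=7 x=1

Step 1: enter scope (depth=1)
Step 2: declare a=47 at depth 1
Step 3: declare e=(read a)=47 at depth 1
Step 4: declare e=(read a)=47 at depth 1
Step 5: declare e=(read e)=47 at depth 1
Step 6: enter scope (depth=2)
Step 7: declare d=9 at depth 2
Step 8: declare e=(read a)=47 at depth 2
Step 9: exit scope (depth=1)
Visible at query point: a=47 e=47

Answer: a=47 e=47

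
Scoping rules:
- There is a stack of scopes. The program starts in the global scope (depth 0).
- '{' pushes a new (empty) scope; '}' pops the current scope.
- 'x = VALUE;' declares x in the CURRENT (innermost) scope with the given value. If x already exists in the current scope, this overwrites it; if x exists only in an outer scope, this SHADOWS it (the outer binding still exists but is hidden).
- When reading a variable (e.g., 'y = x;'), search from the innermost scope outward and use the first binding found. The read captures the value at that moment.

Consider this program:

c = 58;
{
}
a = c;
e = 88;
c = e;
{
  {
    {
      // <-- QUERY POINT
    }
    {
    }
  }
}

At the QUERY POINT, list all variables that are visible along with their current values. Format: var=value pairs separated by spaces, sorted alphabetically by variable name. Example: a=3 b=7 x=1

Answer: a=58 c=88 e=88

Derivation:
Step 1: declare c=58 at depth 0
Step 2: enter scope (depth=1)
Step 3: exit scope (depth=0)
Step 4: declare a=(read c)=58 at depth 0
Step 5: declare e=88 at depth 0
Step 6: declare c=(read e)=88 at depth 0
Step 7: enter scope (depth=1)
Step 8: enter scope (depth=2)
Step 9: enter scope (depth=3)
Visible at query point: a=58 c=88 e=88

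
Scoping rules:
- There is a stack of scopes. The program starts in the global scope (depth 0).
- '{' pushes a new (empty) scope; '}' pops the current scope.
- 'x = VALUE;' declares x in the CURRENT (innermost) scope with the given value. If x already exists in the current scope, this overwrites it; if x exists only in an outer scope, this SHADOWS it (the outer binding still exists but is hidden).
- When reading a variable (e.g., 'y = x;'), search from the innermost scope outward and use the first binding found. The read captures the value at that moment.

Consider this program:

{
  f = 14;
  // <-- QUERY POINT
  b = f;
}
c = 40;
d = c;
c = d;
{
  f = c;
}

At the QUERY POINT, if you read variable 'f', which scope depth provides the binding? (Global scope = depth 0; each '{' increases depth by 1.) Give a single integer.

Step 1: enter scope (depth=1)
Step 2: declare f=14 at depth 1
Visible at query point: f=14

Answer: 1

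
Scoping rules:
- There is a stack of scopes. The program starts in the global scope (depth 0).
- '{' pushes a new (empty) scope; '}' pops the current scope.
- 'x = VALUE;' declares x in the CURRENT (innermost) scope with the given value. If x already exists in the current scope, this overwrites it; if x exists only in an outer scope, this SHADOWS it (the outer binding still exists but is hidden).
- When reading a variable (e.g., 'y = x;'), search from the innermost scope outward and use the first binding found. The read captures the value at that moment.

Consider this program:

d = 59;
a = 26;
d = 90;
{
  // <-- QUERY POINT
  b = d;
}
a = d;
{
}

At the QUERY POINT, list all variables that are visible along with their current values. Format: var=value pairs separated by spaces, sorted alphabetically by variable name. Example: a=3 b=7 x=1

Answer: a=26 d=90

Derivation:
Step 1: declare d=59 at depth 0
Step 2: declare a=26 at depth 0
Step 3: declare d=90 at depth 0
Step 4: enter scope (depth=1)
Visible at query point: a=26 d=90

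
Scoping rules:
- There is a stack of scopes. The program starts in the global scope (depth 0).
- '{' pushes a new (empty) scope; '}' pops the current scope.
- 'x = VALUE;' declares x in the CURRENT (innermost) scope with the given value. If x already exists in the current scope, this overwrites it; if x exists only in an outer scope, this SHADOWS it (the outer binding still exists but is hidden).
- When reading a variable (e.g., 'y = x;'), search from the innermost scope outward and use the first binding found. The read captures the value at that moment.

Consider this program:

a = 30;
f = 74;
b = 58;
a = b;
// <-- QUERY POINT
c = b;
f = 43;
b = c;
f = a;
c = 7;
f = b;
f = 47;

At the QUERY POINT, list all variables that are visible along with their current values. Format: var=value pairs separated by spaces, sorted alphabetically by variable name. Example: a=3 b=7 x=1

Step 1: declare a=30 at depth 0
Step 2: declare f=74 at depth 0
Step 3: declare b=58 at depth 0
Step 4: declare a=(read b)=58 at depth 0
Visible at query point: a=58 b=58 f=74

Answer: a=58 b=58 f=74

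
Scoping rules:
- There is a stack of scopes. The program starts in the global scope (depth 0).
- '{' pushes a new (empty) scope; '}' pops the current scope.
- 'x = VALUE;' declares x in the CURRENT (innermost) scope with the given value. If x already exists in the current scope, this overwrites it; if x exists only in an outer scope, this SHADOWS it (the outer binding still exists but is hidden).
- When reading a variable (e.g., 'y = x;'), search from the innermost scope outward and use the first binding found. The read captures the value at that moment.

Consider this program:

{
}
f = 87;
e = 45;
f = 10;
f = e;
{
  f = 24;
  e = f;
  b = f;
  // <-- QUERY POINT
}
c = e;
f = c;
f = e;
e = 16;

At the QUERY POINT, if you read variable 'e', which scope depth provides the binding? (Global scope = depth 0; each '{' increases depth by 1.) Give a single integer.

Answer: 1

Derivation:
Step 1: enter scope (depth=1)
Step 2: exit scope (depth=0)
Step 3: declare f=87 at depth 0
Step 4: declare e=45 at depth 0
Step 5: declare f=10 at depth 0
Step 6: declare f=(read e)=45 at depth 0
Step 7: enter scope (depth=1)
Step 8: declare f=24 at depth 1
Step 9: declare e=(read f)=24 at depth 1
Step 10: declare b=(read f)=24 at depth 1
Visible at query point: b=24 e=24 f=24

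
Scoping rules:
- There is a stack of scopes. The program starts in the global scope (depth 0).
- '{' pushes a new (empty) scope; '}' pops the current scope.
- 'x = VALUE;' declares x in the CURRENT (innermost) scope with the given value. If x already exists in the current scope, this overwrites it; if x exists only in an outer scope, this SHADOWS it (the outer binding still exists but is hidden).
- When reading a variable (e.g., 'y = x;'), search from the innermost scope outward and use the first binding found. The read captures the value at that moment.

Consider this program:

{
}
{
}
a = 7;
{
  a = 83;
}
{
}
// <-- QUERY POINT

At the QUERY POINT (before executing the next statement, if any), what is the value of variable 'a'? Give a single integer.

Answer: 7

Derivation:
Step 1: enter scope (depth=1)
Step 2: exit scope (depth=0)
Step 3: enter scope (depth=1)
Step 4: exit scope (depth=0)
Step 5: declare a=7 at depth 0
Step 6: enter scope (depth=1)
Step 7: declare a=83 at depth 1
Step 8: exit scope (depth=0)
Step 9: enter scope (depth=1)
Step 10: exit scope (depth=0)
Visible at query point: a=7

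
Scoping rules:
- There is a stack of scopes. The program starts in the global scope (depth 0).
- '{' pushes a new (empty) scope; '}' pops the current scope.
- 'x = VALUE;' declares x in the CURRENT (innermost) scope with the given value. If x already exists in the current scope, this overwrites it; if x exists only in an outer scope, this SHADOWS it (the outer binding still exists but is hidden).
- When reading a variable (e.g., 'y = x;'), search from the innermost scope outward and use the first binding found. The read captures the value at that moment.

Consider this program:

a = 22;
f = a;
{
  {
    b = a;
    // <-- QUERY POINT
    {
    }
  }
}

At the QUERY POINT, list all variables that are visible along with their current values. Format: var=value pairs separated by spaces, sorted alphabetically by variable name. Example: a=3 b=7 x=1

Step 1: declare a=22 at depth 0
Step 2: declare f=(read a)=22 at depth 0
Step 3: enter scope (depth=1)
Step 4: enter scope (depth=2)
Step 5: declare b=(read a)=22 at depth 2
Visible at query point: a=22 b=22 f=22

Answer: a=22 b=22 f=22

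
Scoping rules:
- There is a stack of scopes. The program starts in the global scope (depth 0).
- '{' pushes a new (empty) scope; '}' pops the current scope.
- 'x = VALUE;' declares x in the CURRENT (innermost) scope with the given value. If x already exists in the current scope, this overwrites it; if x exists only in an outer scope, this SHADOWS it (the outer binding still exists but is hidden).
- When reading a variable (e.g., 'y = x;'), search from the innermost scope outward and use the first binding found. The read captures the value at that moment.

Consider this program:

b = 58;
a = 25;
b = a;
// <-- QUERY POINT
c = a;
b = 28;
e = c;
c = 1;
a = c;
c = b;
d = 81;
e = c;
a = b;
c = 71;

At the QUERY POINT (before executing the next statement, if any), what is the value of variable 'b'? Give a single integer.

Answer: 25

Derivation:
Step 1: declare b=58 at depth 0
Step 2: declare a=25 at depth 0
Step 3: declare b=(read a)=25 at depth 0
Visible at query point: a=25 b=25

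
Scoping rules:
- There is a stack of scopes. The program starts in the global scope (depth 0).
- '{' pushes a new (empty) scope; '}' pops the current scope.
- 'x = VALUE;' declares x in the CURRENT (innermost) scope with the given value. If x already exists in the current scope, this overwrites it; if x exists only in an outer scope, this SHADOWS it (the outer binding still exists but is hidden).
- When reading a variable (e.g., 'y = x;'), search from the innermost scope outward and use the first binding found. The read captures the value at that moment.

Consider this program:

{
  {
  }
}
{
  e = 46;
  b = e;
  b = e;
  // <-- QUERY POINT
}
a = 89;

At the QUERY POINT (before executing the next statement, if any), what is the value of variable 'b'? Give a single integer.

Step 1: enter scope (depth=1)
Step 2: enter scope (depth=2)
Step 3: exit scope (depth=1)
Step 4: exit scope (depth=0)
Step 5: enter scope (depth=1)
Step 6: declare e=46 at depth 1
Step 7: declare b=(read e)=46 at depth 1
Step 8: declare b=(read e)=46 at depth 1
Visible at query point: b=46 e=46

Answer: 46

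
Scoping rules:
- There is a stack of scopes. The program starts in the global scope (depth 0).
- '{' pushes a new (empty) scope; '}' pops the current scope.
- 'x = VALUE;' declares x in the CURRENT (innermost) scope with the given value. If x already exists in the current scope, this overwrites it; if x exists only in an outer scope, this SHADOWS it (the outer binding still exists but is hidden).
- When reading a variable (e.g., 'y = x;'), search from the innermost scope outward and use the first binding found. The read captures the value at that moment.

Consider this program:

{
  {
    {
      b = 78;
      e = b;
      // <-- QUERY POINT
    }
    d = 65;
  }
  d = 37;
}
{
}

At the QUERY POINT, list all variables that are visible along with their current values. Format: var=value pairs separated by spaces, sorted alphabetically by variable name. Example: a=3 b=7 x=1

Answer: b=78 e=78

Derivation:
Step 1: enter scope (depth=1)
Step 2: enter scope (depth=2)
Step 3: enter scope (depth=3)
Step 4: declare b=78 at depth 3
Step 5: declare e=(read b)=78 at depth 3
Visible at query point: b=78 e=78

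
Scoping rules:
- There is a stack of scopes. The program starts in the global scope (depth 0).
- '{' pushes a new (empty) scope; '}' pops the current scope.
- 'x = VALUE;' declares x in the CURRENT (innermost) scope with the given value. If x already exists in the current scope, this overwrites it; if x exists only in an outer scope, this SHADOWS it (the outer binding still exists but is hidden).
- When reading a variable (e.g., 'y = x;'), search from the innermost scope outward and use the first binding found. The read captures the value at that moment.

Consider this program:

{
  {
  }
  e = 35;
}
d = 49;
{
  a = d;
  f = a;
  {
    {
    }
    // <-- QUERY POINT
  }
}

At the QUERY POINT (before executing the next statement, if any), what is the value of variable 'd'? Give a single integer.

Step 1: enter scope (depth=1)
Step 2: enter scope (depth=2)
Step 3: exit scope (depth=1)
Step 4: declare e=35 at depth 1
Step 5: exit scope (depth=0)
Step 6: declare d=49 at depth 0
Step 7: enter scope (depth=1)
Step 8: declare a=(read d)=49 at depth 1
Step 9: declare f=(read a)=49 at depth 1
Step 10: enter scope (depth=2)
Step 11: enter scope (depth=3)
Step 12: exit scope (depth=2)
Visible at query point: a=49 d=49 f=49

Answer: 49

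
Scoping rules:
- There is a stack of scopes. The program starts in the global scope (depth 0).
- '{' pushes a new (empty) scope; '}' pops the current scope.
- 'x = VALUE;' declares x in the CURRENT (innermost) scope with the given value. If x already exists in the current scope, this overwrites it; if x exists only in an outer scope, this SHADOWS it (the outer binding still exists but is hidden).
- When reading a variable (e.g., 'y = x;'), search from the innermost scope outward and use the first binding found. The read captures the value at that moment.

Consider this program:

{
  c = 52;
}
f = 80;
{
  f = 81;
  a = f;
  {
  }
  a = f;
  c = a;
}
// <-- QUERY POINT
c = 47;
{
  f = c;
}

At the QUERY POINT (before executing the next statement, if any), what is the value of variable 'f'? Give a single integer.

Step 1: enter scope (depth=1)
Step 2: declare c=52 at depth 1
Step 3: exit scope (depth=0)
Step 4: declare f=80 at depth 0
Step 5: enter scope (depth=1)
Step 6: declare f=81 at depth 1
Step 7: declare a=(read f)=81 at depth 1
Step 8: enter scope (depth=2)
Step 9: exit scope (depth=1)
Step 10: declare a=(read f)=81 at depth 1
Step 11: declare c=(read a)=81 at depth 1
Step 12: exit scope (depth=0)
Visible at query point: f=80

Answer: 80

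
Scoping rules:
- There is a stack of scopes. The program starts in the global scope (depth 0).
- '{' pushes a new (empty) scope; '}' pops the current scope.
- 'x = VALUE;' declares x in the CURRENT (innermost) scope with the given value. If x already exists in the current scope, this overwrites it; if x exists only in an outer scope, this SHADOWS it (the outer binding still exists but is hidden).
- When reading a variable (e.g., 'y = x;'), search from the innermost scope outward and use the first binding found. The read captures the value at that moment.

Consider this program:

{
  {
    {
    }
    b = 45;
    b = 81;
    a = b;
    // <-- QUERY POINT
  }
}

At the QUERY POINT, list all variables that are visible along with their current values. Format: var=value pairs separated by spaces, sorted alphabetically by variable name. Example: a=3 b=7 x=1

Step 1: enter scope (depth=1)
Step 2: enter scope (depth=2)
Step 3: enter scope (depth=3)
Step 4: exit scope (depth=2)
Step 5: declare b=45 at depth 2
Step 6: declare b=81 at depth 2
Step 7: declare a=(read b)=81 at depth 2
Visible at query point: a=81 b=81

Answer: a=81 b=81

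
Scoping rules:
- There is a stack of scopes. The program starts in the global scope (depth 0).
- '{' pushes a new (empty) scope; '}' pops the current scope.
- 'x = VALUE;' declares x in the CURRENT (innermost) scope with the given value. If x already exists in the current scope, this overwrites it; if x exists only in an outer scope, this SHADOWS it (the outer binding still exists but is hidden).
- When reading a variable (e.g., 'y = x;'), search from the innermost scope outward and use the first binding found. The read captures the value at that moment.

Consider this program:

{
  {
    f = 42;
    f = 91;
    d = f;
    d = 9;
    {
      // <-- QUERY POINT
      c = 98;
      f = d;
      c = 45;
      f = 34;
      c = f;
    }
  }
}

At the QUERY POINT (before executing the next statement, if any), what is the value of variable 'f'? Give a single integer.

Step 1: enter scope (depth=1)
Step 2: enter scope (depth=2)
Step 3: declare f=42 at depth 2
Step 4: declare f=91 at depth 2
Step 5: declare d=(read f)=91 at depth 2
Step 6: declare d=9 at depth 2
Step 7: enter scope (depth=3)
Visible at query point: d=9 f=91

Answer: 91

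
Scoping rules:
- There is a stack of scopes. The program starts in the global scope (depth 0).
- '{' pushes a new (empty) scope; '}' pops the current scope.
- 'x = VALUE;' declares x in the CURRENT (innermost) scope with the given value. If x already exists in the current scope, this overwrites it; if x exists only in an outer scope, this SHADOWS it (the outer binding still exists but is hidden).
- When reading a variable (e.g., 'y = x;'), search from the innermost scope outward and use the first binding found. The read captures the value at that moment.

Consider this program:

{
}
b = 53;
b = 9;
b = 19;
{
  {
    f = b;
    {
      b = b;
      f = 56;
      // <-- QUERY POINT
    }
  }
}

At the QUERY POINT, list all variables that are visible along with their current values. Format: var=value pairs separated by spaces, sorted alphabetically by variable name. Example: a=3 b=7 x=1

Step 1: enter scope (depth=1)
Step 2: exit scope (depth=0)
Step 3: declare b=53 at depth 0
Step 4: declare b=9 at depth 0
Step 5: declare b=19 at depth 0
Step 6: enter scope (depth=1)
Step 7: enter scope (depth=2)
Step 8: declare f=(read b)=19 at depth 2
Step 9: enter scope (depth=3)
Step 10: declare b=(read b)=19 at depth 3
Step 11: declare f=56 at depth 3
Visible at query point: b=19 f=56

Answer: b=19 f=56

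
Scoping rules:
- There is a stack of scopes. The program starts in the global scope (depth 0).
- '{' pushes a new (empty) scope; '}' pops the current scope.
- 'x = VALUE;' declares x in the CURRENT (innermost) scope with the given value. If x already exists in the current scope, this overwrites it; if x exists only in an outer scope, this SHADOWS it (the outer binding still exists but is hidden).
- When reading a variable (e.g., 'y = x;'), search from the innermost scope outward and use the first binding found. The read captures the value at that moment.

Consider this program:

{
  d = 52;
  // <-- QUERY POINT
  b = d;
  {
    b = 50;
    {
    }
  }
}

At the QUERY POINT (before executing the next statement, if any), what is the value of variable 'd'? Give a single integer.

Answer: 52

Derivation:
Step 1: enter scope (depth=1)
Step 2: declare d=52 at depth 1
Visible at query point: d=52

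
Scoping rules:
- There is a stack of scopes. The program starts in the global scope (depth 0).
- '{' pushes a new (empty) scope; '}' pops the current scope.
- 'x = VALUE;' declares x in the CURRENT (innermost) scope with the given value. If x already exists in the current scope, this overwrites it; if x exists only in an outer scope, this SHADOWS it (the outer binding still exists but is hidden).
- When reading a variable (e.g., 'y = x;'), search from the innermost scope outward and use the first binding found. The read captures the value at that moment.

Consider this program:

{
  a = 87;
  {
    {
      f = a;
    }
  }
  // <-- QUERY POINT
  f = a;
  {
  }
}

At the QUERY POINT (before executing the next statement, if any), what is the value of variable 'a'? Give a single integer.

Step 1: enter scope (depth=1)
Step 2: declare a=87 at depth 1
Step 3: enter scope (depth=2)
Step 4: enter scope (depth=3)
Step 5: declare f=(read a)=87 at depth 3
Step 6: exit scope (depth=2)
Step 7: exit scope (depth=1)
Visible at query point: a=87

Answer: 87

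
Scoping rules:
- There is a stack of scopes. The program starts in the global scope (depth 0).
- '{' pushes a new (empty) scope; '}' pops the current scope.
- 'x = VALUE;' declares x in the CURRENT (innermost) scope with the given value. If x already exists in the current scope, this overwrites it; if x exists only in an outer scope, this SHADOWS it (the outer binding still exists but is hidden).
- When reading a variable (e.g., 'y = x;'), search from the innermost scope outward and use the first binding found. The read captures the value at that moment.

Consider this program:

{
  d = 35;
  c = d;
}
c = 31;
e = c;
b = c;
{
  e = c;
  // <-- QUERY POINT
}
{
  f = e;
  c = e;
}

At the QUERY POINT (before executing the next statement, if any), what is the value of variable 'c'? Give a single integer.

Step 1: enter scope (depth=1)
Step 2: declare d=35 at depth 1
Step 3: declare c=(read d)=35 at depth 1
Step 4: exit scope (depth=0)
Step 5: declare c=31 at depth 0
Step 6: declare e=(read c)=31 at depth 0
Step 7: declare b=(read c)=31 at depth 0
Step 8: enter scope (depth=1)
Step 9: declare e=(read c)=31 at depth 1
Visible at query point: b=31 c=31 e=31

Answer: 31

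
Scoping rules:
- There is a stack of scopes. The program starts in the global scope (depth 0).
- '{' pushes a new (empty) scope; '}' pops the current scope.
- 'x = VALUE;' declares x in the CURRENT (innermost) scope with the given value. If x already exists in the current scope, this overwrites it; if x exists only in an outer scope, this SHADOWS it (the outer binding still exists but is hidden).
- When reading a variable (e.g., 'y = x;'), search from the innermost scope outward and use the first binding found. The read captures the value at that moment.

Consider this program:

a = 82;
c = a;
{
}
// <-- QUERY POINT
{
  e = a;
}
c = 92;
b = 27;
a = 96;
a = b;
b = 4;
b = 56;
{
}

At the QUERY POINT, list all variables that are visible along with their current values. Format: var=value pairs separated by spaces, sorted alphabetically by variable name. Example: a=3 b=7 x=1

Step 1: declare a=82 at depth 0
Step 2: declare c=(read a)=82 at depth 0
Step 3: enter scope (depth=1)
Step 4: exit scope (depth=0)
Visible at query point: a=82 c=82

Answer: a=82 c=82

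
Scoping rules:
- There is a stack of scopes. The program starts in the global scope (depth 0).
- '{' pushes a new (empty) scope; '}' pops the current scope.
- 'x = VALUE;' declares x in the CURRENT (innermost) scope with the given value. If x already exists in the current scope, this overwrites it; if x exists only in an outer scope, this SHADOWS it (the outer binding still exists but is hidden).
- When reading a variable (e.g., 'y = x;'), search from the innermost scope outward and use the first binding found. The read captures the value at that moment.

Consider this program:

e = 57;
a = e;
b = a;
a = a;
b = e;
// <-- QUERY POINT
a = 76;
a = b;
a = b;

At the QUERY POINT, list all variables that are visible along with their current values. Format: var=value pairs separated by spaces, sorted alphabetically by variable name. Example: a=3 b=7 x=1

Step 1: declare e=57 at depth 0
Step 2: declare a=(read e)=57 at depth 0
Step 3: declare b=(read a)=57 at depth 0
Step 4: declare a=(read a)=57 at depth 0
Step 5: declare b=(read e)=57 at depth 0
Visible at query point: a=57 b=57 e=57

Answer: a=57 b=57 e=57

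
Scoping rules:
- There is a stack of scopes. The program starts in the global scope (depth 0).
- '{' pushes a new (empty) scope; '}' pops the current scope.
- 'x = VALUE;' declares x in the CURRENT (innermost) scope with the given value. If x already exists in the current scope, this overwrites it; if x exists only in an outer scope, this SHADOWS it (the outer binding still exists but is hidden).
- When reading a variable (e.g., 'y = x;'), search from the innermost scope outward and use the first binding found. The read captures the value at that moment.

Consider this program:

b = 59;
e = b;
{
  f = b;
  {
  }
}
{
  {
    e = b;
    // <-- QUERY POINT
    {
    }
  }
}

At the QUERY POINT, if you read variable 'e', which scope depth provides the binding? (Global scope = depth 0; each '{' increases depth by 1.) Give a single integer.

Answer: 2

Derivation:
Step 1: declare b=59 at depth 0
Step 2: declare e=(read b)=59 at depth 0
Step 3: enter scope (depth=1)
Step 4: declare f=(read b)=59 at depth 1
Step 5: enter scope (depth=2)
Step 6: exit scope (depth=1)
Step 7: exit scope (depth=0)
Step 8: enter scope (depth=1)
Step 9: enter scope (depth=2)
Step 10: declare e=(read b)=59 at depth 2
Visible at query point: b=59 e=59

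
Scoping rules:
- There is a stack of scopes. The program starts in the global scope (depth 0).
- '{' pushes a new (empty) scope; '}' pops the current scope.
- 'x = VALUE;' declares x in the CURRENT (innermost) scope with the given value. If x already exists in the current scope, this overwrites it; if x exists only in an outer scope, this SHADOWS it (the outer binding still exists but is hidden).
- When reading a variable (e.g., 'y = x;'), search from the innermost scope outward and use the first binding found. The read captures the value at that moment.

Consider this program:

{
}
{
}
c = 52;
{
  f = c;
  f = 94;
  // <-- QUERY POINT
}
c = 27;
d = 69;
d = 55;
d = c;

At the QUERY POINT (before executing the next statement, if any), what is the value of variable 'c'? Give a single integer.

Step 1: enter scope (depth=1)
Step 2: exit scope (depth=0)
Step 3: enter scope (depth=1)
Step 4: exit scope (depth=0)
Step 5: declare c=52 at depth 0
Step 6: enter scope (depth=1)
Step 7: declare f=(read c)=52 at depth 1
Step 8: declare f=94 at depth 1
Visible at query point: c=52 f=94

Answer: 52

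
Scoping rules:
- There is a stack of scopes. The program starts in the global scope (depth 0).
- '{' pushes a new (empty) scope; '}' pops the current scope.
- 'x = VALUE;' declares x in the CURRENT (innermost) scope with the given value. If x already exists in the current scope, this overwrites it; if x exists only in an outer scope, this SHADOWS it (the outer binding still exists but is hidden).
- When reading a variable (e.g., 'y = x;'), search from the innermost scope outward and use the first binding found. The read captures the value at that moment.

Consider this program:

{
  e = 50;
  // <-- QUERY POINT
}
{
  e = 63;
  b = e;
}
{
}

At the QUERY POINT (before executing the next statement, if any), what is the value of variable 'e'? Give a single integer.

Step 1: enter scope (depth=1)
Step 2: declare e=50 at depth 1
Visible at query point: e=50

Answer: 50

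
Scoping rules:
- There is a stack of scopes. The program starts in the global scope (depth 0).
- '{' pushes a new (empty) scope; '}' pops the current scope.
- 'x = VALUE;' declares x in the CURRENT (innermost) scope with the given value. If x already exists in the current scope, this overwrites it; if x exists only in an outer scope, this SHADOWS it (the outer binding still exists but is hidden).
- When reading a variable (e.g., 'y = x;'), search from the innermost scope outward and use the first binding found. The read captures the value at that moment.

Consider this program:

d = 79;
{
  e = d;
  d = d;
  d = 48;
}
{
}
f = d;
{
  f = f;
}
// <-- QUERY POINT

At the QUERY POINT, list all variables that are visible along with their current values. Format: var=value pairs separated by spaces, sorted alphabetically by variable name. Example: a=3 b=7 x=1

Step 1: declare d=79 at depth 0
Step 2: enter scope (depth=1)
Step 3: declare e=(read d)=79 at depth 1
Step 4: declare d=(read d)=79 at depth 1
Step 5: declare d=48 at depth 1
Step 6: exit scope (depth=0)
Step 7: enter scope (depth=1)
Step 8: exit scope (depth=0)
Step 9: declare f=(read d)=79 at depth 0
Step 10: enter scope (depth=1)
Step 11: declare f=(read f)=79 at depth 1
Step 12: exit scope (depth=0)
Visible at query point: d=79 f=79

Answer: d=79 f=79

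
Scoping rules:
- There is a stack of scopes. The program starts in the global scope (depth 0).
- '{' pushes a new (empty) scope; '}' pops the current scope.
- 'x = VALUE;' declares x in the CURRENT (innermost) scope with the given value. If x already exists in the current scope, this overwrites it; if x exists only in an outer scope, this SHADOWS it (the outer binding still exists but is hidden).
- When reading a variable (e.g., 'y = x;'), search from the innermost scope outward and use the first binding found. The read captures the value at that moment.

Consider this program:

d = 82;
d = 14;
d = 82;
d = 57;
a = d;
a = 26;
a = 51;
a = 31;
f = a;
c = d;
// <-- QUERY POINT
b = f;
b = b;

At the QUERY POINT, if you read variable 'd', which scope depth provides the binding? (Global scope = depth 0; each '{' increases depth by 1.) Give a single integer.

Step 1: declare d=82 at depth 0
Step 2: declare d=14 at depth 0
Step 3: declare d=82 at depth 0
Step 4: declare d=57 at depth 0
Step 5: declare a=(read d)=57 at depth 0
Step 6: declare a=26 at depth 0
Step 7: declare a=51 at depth 0
Step 8: declare a=31 at depth 0
Step 9: declare f=(read a)=31 at depth 0
Step 10: declare c=(read d)=57 at depth 0
Visible at query point: a=31 c=57 d=57 f=31

Answer: 0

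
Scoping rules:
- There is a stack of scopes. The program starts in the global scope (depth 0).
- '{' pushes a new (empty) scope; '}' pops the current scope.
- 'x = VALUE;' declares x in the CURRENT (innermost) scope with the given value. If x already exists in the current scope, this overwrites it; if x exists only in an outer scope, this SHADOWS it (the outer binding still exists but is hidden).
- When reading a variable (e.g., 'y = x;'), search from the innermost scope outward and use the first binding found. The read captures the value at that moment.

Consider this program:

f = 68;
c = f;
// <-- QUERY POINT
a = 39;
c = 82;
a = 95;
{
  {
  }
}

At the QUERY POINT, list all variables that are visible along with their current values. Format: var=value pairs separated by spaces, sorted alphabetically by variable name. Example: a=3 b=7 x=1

Answer: c=68 f=68

Derivation:
Step 1: declare f=68 at depth 0
Step 2: declare c=(read f)=68 at depth 0
Visible at query point: c=68 f=68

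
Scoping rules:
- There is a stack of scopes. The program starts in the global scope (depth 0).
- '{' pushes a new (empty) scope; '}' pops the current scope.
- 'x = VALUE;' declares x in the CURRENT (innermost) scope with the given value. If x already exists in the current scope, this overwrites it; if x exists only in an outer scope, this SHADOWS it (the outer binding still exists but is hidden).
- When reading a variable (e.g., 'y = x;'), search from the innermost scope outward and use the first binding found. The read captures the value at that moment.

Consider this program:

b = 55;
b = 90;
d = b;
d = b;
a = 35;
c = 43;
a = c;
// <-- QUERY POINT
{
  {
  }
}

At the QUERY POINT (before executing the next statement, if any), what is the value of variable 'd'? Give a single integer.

Answer: 90

Derivation:
Step 1: declare b=55 at depth 0
Step 2: declare b=90 at depth 0
Step 3: declare d=(read b)=90 at depth 0
Step 4: declare d=(read b)=90 at depth 0
Step 5: declare a=35 at depth 0
Step 6: declare c=43 at depth 0
Step 7: declare a=(read c)=43 at depth 0
Visible at query point: a=43 b=90 c=43 d=90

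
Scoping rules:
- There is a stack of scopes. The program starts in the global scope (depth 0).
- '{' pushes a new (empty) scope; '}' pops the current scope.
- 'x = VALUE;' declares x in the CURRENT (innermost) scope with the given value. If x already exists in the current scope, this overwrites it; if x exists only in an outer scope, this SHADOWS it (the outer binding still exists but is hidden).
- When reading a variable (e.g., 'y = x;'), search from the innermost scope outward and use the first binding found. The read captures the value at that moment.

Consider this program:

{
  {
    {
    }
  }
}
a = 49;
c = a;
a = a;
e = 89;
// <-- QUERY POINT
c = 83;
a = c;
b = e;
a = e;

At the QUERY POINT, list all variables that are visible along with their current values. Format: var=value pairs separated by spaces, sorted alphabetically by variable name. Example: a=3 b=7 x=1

Step 1: enter scope (depth=1)
Step 2: enter scope (depth=2)
Step 3: enter scope (depth=3)
Step 4: exit scope (depth=2)
Step 5: exit scope (depth=1)
Step 6: exit scope (depth=0)
Step 7: declare a=49 at depth 0
Step 8: declare c=(read a)=49 at depth 0
Step 9: declare a=(read a)=49 at depth 0
Step 10: declare e=89 at depth 0
Visible at query point: a=49 c=49 e=89

Answer: a=49 c=49 e=89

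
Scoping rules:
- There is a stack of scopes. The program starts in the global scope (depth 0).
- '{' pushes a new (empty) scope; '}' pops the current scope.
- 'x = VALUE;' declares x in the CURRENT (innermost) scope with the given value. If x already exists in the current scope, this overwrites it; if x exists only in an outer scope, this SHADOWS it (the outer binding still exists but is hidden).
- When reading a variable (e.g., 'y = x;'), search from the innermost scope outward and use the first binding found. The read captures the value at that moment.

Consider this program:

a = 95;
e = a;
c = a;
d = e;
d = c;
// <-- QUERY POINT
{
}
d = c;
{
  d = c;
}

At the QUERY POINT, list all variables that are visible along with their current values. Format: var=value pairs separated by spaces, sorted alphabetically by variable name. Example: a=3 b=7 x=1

Step 1: declare a=95 at depth 0
Step 2: declare e=(read a)=95 at depth 0
Step 3: declare c=(read a)=95 at depth 0
Step 4: declare d=(read e)=95 at depth 0
Step 5: declare d=(read c)=95 at depth 0
Visible at query point: a=95 c=95 d=95 e=95

Answer: a=95 c=95 d=95 e=95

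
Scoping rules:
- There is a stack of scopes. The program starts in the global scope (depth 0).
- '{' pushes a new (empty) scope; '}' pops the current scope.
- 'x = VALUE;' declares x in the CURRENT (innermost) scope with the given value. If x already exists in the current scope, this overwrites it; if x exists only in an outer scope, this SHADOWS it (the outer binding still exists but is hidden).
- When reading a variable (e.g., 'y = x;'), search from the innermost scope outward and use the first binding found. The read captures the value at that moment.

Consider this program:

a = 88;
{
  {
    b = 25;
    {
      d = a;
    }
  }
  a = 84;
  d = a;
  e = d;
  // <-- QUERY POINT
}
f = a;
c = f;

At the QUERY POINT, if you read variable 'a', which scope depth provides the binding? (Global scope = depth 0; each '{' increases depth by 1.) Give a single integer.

Answer: 1

Derivation:
Step 1: declare a=88 at depth 0
Step 2: enter scope (depth=1)
Step 3: enter scope (depth=2)
Step 4: declare b=25 at depth 2
Step 5: enter scope (depth=3)
Step 6: declare d=(read a)=88 at depth 3
Step 7: exit scope (depth=2)
Step 8: exit scope (depth=1)
Step 9: declare a=84 at depth 1
Step 10: declare d=(read a)=84 at depth 1
Step 11: declare e=(read d)=84 at depth 1
Visible at query point: a=84 d=84 e=84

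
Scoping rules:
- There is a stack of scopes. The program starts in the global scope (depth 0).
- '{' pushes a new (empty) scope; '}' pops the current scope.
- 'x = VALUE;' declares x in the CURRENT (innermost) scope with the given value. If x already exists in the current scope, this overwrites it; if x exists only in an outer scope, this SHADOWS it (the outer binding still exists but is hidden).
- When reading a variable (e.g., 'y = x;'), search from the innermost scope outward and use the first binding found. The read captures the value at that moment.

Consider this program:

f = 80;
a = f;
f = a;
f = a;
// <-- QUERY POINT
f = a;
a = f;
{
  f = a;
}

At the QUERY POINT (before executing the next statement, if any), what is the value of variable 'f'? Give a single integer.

Step 1: declare f=80 at depth 0
Step 2: declare a=(read f)=80 at depth 0
Step 3: declare f=(read a)=80 at depth 0
Step 4: declare f=(read a)=80 at depth 0
Visible at query point: a=80 f=80

Answer: 80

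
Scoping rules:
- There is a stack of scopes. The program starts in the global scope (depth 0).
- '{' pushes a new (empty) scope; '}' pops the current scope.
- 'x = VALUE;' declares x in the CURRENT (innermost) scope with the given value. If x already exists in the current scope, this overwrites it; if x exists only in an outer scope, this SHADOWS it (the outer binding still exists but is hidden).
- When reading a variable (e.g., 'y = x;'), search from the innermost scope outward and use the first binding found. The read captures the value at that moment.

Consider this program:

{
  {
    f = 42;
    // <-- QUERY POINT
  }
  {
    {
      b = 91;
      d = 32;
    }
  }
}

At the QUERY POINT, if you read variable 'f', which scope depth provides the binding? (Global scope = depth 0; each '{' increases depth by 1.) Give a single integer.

Step 1: enter scope (depth=1)
Step 2: enter scope (depth=2)
Step 3: declare f=42 at depth 2
Visible at query point: f=42

Answer: 2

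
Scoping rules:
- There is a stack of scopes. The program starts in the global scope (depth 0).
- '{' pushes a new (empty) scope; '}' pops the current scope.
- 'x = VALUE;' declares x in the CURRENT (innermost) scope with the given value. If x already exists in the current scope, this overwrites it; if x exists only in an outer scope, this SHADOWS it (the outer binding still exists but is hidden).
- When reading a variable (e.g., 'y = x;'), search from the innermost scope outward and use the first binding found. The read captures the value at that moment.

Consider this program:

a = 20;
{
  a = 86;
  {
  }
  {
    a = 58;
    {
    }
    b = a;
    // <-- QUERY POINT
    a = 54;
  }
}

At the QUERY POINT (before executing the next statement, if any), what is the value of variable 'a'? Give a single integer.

Answer: 58

Derivation:
Step 1: declare a=20 at depth 0
Step 2: enter scope (depth=1)
Step 3: declare a=86 at depth 1
Step 4: enter scope (depth=2)
Step 5: exit scope (depth=1)
Step 6: enter scope (depth=2)
Step 7: declare a=58 at depth 2
Step 8: enter scope (depth=3)
Step 9: exit scope (depth=2)
Step 10: declare b=(read a)=58 at depth 2
Visible at query point: a=58 b=58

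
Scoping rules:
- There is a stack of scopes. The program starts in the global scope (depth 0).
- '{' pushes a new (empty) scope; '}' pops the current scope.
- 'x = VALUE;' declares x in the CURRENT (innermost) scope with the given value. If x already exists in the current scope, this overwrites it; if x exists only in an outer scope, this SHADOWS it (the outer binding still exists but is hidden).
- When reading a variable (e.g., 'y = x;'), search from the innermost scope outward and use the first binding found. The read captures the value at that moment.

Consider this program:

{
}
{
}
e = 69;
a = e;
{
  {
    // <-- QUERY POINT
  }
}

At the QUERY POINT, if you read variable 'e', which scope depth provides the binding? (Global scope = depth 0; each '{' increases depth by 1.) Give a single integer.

Answer: 0

Derivation:
Step 1: enter scope (depth=1)
Step 2: exit scope (depth=0)
Step 3: enter scope (depth=1)
Step 4: exit scope (depth=0)
Step 5: declare e=69 at depth 0
Step 6: declare a=(read e)=69 at depth 0
Step 7: enter scope (depth=1)
Step 8: enter scope (depth=2)
Visible at query point: a=69 e=69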